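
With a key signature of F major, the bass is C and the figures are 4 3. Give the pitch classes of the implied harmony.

C, E, F, A

The written figures 4 3 are shorthand for 6/4/3: the 6 is implied.
A third above C in this key is E.
A fourth above C in this key is F.
A sixth above C in this key is A.
Together with the bass C, this spells F major seventh in second inversion.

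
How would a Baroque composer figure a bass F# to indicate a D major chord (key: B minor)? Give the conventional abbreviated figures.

F# is the third of D major, so the chord is in first inversion.
A triad in first inversion is figured 6/3, conventionally abbreviated 6.

6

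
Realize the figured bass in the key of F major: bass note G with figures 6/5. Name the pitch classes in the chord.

The written figures 6/5 are shorthand for 6/5/3: the 3 is implied.
A third above G in this key is Bb.
A fifth above G in this key is D.
A sixth above G in this key is E.
Together with the bass G, this spells E half-diminished seventh in first inversion.

G, Bb, D, E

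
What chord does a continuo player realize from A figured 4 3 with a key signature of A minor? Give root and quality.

D minor seventh

The figures 4 3 indicate a seventh chord in second inversion.
In second inversion the root lies a fourth above the bass: a fourth above A in A minor is D.
The chord tones are A, C, D, F, giving D minor seventh.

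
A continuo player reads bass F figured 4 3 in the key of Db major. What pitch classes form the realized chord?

F, Ab, Bb, Db

The written figures 4 3 are shorthand for 6/4/3: the 6 is implied.
A third above F in this key is Ab.
A fourth above F in this key is Bb.
A sixth above F in this key is Db.
Together with the bass F, this spells Bb minor seventh in second inversion.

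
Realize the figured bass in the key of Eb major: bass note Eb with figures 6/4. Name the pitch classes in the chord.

A fourth above Eb in this key is Ab.
A sixth above Eb in this key is C.
Together with the bass Eb, this spells Ab major in second inversion.

Eb, Ab, C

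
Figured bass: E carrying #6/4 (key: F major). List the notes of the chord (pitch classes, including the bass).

A fourth above E in this key is A.
A sixth above E in this key is C, raised to C# by the sharp.
Together with the bass E, this spells A major in second inversion.

E, A, C#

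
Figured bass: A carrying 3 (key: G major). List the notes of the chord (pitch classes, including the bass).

A, C, E

The written figures 3 are shorthand for 5/3: the 5 is implied.
A third above A in this key is C.
A fifth above A in this key is E.
Together with the bass A, this spells A minor in root position.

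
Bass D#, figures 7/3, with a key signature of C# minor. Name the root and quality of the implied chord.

D# half-diminished seventh

The figures 7/3 indicate a seventh chord in root position.
In root position the bass is the root, so the root is D#.
The chord tones are D#, F#, A, C#, giving D# half-diminished seventh.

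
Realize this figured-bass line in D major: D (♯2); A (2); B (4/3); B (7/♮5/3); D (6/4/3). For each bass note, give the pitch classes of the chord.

D (6/4/#2): D, E#, G, B.
A (6/4/2): A, B, D, F#.
B (6/4/3): B, D, E, G.
B (7/♮5/3): B, D, F, A.
D (6/4/3): D, F#, G, B.

D, E#, G, B | A, B, D, F# | B, D, E, G | B, D, F, A | D, F#, G, B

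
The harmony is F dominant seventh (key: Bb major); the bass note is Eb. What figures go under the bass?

Eb is the seventh of F dominant seventh, so the chord is in third inversion.
A seventh chord in third inversion is figured 6/4/2, conventionally abbreviated 4/2.

4/2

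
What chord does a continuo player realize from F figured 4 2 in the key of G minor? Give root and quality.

The figures 4 2 indicate a seventh chord in third inversion.
In third inversion the root lies a second above the bass: a second above F in G minor is G.
The chord tones are F, G, Bb, D, giving G minor seventh.

G minor seventh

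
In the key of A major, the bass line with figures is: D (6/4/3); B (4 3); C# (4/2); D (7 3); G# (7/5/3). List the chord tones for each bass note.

D, F#, G#, B | B, D, E, G# | C#, D, F#, A | D, F#, A, C# | G#, B, D, F#

D (6/4/3): D, F#, G#, B.
B (6/4/3): B, D, E, G#.
C# (6/4/2): C#, D, F#, A.
D (7/5/3): D, F#, A, C#.
G# (7/5/3): G#, B, D, F#.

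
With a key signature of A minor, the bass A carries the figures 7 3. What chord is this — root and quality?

The figures 7 3 indicate a seventh chord in root position.
In root position the bass is the root, so the root is A.
The chord tones are A, C, E, G, giving A minor seventh.

A minor seventh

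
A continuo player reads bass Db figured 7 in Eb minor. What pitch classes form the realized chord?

The written figures 7 are shorthand for 7/5/3: the 5/3 are implied.
A third above Db in this key is F.
A fifth above Db in this key is Ab.
A seventh above Db in this key is Cb.
Together with the bass Db, this spells Db dominant seventh in root position.

Db, F, Ab, Cb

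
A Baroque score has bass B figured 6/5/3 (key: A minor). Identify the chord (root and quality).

The figures 6/5/3 indicate a seventh chord in first inversion.
In first inversion the root lies a sixth above the bass: a sixth above B in A minor is G.
The chord tones are B, D, F, G, giving G dominant seventh.

G dominant seventh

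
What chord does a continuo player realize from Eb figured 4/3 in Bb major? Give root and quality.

A half-diminished seventh

The figures 4/3 indicate a seventh chord in second inversion.
In second inversion the root lies a fourth above the bass: a fourth above Eb in Bb major is A.
The chord tones are Eb, G, A, C, giving A half-diminished seventh.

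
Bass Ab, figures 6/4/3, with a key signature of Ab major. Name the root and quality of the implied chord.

Db major seventh

The figures 6/4/3 indicate a seventh chord in second inversion.
In second inversion the root lies a fourth above the bass: a fourth above Ab in Ab major is Db.
The chord tones are Ab, C, Db, F, giving Db major seventh.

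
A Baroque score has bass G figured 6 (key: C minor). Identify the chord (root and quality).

The figures 6 indicate a triad in first inversion.
In first inversion the root lies a sixth above the bass: a sixth above G in C minor is Eb.
The chord tones are G, Bb, Eb, giving Eb major.

Eb major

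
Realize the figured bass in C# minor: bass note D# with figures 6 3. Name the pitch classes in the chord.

D#, F#, B

A third above D# in this key is F#.
A sixth above D# in this key is B.
Together with the bass D#, this spells B major in first inversion.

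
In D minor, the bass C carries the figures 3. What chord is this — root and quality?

C major

The figures 3 indicate a triad in root position.
In root position the bass is the root, so the root is C.
The chord tones are C, E, G, giving C major.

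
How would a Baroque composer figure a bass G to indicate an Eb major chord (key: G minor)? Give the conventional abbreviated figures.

6

G is the third of Eb major, so the chord is in first inversion.
A triad in first inversion is figured 6/3, conventionally abbreviated 6.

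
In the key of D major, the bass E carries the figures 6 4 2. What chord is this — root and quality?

F# minor seventh

The figures 6 4 2 indicate a seventh chord in third inversion.
In third inversion the root lies a second above the bass: a second above E in D major is F#.
The chord tones are E, F#, A, C#, giving F# minor seventh.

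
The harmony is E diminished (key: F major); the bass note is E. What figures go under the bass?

E is the root of E diminished, so the chord is in root position.
A triad in root position is figured 5/3, conventionally abbreviated (no figures — root-position triad).

no figures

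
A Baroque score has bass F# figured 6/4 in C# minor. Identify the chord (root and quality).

B major

The figures 6/4 indicate a triad in second inversion.
In second inversion the root lies a fourth above the bass: a fourth above F# in C# minor is B.
The chord tones are F#, B, D#, giving B major.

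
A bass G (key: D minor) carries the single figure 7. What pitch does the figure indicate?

Counting 6 letter steps above G lands on F; in D minor, that letter is F.

F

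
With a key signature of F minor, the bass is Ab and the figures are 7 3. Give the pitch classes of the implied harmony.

The written figures 7 3 are shorthand for 7/5/3: the 5 is implied.
A third above Ab in this key is C.
A fifth above Ab in this key is Eb.
A seventh above Ab in this key is G.
Together with the bass Ab, this spells Ab major seventh in root position.

Ab, C, Eb, G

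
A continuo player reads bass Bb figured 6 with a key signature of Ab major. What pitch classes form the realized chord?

The written figures 6 are shorthand for 6/3: the 3 is implied.
A third above Bb in this key is Db.
A sixth above Bb in this key is G.
Together with the bass Bb, this spells G diminished in first inversion.

Bb, Db, G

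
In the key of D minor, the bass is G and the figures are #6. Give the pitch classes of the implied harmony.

The written figures #6 are shorthand for 6/3: the 3 is implied.
A third above G in this key is Bb.
A sixth above G in this key is E, raised to E# by the sharp.

G, Bb, E#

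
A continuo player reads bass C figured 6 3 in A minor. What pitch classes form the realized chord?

C, E, A

A third above C in this key is E.
A sixth above C in this key is A.
Together with the bass C, this spells A minor in first inversion.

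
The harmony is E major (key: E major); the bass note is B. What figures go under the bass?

B is the fifth of E major, so the chord is in second inversion.
A triad in second inversion is figured 6/4, conventionally abbreviated 6/4.

6/4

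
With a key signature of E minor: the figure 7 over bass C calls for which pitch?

Counting 6 letter steps above C lands on B; in E minor, that letter is B.

B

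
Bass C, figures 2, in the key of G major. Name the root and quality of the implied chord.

D dominant seventh

The figures 2 indicate a seventh chord in third inversion.
In third inversion the root lies a second above the bass: a second above C in G major is D.
The chord tones are C, D, F#, A, giving D dominant seventh.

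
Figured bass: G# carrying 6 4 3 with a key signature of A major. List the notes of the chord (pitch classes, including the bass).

A third above G# in this key is B.
A fourth above G# in this key is C#.
A sixth above G# in this key is E.
Together with the bass G#, this spells C# minor seventh in second inversion.

G#, B, C#, E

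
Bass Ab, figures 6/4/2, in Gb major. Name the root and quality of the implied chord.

Bb minor seventh

The figures 6/4/2 indicate a seventh chord in third inversion.
In third inversion the root lies a second above the bass: a second above Ab in Gb major is Bb.
The chord tones are Ab, Bb, Db, F, giving Bb minor seventh.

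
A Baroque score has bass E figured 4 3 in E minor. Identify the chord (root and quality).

A minor seventh

The figures 4 3 indicate a seventh chord in second inversion.
In second inversion the root lies a fourth above the bass: a fourth above E in E minor is A.
The chord tones are E, G, A, C, giving A minor seventh.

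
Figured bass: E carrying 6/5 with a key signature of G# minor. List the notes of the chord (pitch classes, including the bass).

E, G#, B, C#

The written figures 6/5 are shorthand for 6/5/3: the 3 is implied.
A third above E in this key is G#.
A fifth above E in this key is B.
A sixth above E in this key is C#.
Together with the bass E, this spells C# minor seventh in first inversion.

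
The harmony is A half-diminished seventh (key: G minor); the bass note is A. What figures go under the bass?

7

A is the root of A half-diminished seventh, so the chord is in root position.
A seventh chord in root position is figured 7/5/3, conventionally abbreviated 7.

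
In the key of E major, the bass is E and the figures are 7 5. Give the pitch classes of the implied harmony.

E, G#, B, D#

The written figures 7 5 are shorthand for 7/5/3: the 3 is implied.
A third above E in this key is G#.
A fifth above E in this key is B.
A seventh above E in this key is D#.
Together with the bass E, this spells E major seventh in root position.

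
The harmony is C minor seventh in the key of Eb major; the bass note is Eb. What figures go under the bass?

6/5

Eb is the third of C minor seventh, so the chord is in first inversion.
A seventh chord in first inversion is figured 6/5/3, conventionally abbreviated 6/5.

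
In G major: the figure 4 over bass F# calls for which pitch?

Counting 3 letter steps above F# lands on B; in G major, that letter is B.

B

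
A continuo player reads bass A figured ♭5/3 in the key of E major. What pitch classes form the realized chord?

A third above A in this key is C#.
A fifth above A in this key is E, lowered to Eb by the flat.

A, C#, Eb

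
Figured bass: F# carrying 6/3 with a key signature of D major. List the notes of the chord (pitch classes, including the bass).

F#, A, D

A third above F# in this key is A.
A sixth above F# in this key is D.
Together with the bass F#, this spells D major in first inversion.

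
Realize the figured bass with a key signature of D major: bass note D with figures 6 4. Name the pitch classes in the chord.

A fourth above D in this key is G.
A sixth above D in this key is B.
Together with the bass D, this spells G major in second inversion.

D, G, B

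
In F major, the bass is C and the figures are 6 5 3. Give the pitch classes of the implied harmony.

C, E, G, A

A third above C in this key is E.
A fifth above C in this key is G.
A sixth above C in this key is A.
Together with the bass C, this spells A minor seventh in first inversion.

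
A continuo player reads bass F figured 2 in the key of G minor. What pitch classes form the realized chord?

F, G, Bb, D

The written figures 2 are shorthand for 6/4/2: the 6/4 are implied.
A second above F in this key is G.
A fourth above F in this key is Bb.
A sixth above F in this key is D.
Together with the bass F, this spells G minor seventh in third inversion.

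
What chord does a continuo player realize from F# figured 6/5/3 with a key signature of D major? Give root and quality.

D major seventh

The figures 6/5/3 indicate a seventh chord in first inversion.
In first inversion the root lies a sixth above the bass: a sixth above F# in D major is D.
The chord tones are F#, A, C#, D, giving D major seventh.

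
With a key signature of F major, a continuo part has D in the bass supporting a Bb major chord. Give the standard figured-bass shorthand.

6

D is the third of Bb major, so the chord is in first inversion.
A triad in first inversion is figured 6/3, conventionally abbreviated 6.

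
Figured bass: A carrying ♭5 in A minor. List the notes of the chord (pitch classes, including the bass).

A, C, Eb

The written figures ♭5 are shorthand for 5/3: the 3 is implied.
A third above A in this key is C.
A fifth above A in this key is E, lowered to Eb by the flat.
Together with the bass A, this spells A diminished in root position.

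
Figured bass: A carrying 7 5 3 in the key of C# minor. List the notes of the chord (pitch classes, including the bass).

A third above A in this key is C#.
A fifth above A in this key is E.
A seventh above A in this key is G#.
Together with the bass A, this spells A major seventh in root position.

A, C#, E, G#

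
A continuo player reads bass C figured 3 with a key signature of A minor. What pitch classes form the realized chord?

The written figures 3 are shorthand for 5/3: the 5 is implied.
A third above C in this key is E.
A fifth above C in this key is G.
Together with the bass C, this spells C major in root position.

C, E, G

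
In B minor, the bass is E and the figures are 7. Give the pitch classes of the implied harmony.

The written figures 7 are shorthand for 7/5/3: the 5/3 are implied.
A third above E in this key is G.
A fifth above E in this key is B.
A seventh above E in this key is D.
Together with the bass E, this spells E minor seventh in root position.

E, G, B, D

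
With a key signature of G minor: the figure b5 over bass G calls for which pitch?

Counting 4 letter steps above G lands on D; in G minor, that letter is D.
The b5 figure lowers it a semitone, giving Db.

Db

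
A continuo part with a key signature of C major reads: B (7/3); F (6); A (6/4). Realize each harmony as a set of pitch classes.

B (7/5/3): B, D, F, A.
F (6/3): F, A, D.
A (6/4): A, D, F.

B, D, F, A | F, A, D | A, D, F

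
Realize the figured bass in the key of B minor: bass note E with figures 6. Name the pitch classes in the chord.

The written figures 6 are shorthand for 6/3: the 3 is implied.
A third above E in this key is G.
A sixth above E in this key is C#.
Together with the bass E, this spells C# diminished in first inversion.

E, G, C#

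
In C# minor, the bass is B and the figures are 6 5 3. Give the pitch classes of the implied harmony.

A third above B in this key is D#.
A fifth above B in this key is F#.
A sixth above B in this key is G#.
Together with the bass B, this spells G# minor seventh in first inversion.

B, D#, F#, G#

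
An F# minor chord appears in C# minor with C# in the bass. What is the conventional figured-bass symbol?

C# is the fifth of F# minor, so the chord is in second inversion.
A triad in second inversion is figured 6/4, conventionally abbreviated 6/4.

6/4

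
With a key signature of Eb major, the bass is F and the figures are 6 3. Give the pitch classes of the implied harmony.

F, Ab, D

A third above F in this key is Ab.
A sixth above F in this key is D.
Together with the bass F, this spells D diminished in first inversion.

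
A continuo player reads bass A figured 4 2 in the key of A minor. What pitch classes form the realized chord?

A, B, D, F

The written figures 4 2 are shorthand for 6/4/2: the 6 is implied.
A second above A in this key is B.
A fourth above A in this key is D.
A sixth above A in this key is F.
Together with the bass A, this spells B half-diminished seventh in third inversion.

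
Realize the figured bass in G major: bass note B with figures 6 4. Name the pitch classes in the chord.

B, E, G

A fourth above B in this key is E.
A sixth above B in this key is G.
Together with the bass B, this spells E minor in second inversion.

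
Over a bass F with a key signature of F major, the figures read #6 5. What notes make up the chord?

F, A, C, D#

The written figures #6 5 are shorthand for 6/5/3: the 3 is implied.
A third above F in this key is A.
A fifth above F in this key is C.
A sixth above F in this key is D, raised to D# by the sharp.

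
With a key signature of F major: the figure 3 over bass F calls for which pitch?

Counting 2 letter steps above F lands on A; in F major, that letter is A.

A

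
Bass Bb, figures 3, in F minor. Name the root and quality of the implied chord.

Bb minor

The figures 3 indicate a triad in root position.
In root position the bass is the root, so the root is Bb.
The chord tones are Bb, Db, F, giving Bb minor.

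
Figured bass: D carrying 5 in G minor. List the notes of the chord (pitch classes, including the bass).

D, F, A

The written figures 5 are shorthand for 5/3: the 3 is implied.
A third above D in this key is F.
A fifth above D in this key is A.
Together with the bass D, this spells D minor in root position.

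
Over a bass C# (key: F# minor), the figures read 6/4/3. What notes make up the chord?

A third above C# in this key is E.
A fourth above C# in this key is F#.
A sixth above C# in this key is A.
Together with the bass C#, this spells F# minor seventh in second inversion.

C#, E, F#, A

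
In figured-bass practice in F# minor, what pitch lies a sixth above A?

F#

Counting 5 letter steps above A lands on F; in F# minor, that letter is F#.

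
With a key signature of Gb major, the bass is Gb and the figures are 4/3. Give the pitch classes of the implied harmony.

The written figures 4/3 are shorthand for 6/4/3: the 6 is implied.
A third above Gb in this key is Bb.
A fourth above Gb in this key is Cb.
A sixth above Gb in this key is Eb.
Together with the bass Gb, this spells Cb major seventh in second inversion.

Gb, Bb, Cb, Eb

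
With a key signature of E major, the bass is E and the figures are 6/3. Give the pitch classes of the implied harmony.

E, G#, C#

A third above E in this key is G#.
A sixth above E in this key is C#.
Together with the bass E, this spells C# minor in first inversion.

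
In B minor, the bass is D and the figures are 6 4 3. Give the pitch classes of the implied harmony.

A third above D in this key is F#.
A fourth above D in this key is G.
A sixth above D in this key is B.
Together with the bass D, this spells G major seventh in second inversion.

D, F#, G, B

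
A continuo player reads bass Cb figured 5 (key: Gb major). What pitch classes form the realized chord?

The written figures 5 are shorthand for 5/3: the 3 is implied.
A third above Cb in this key is Eb.
A fifth above Cb in this key is Gb.
Together with the bass Cb, this spells Cb major in root position.

Cb, Eb, Gb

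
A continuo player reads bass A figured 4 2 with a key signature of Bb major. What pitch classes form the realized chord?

The written figures 4 2 are shorthand for 6/4/2: the 6 is implied.
A second above A in this key is Bb.
A fourth above A in this key is D.
A sixth above A in this key is F.
Together with the bass A, this spells Bb major seventh in third inversion.

A, Bb, D, F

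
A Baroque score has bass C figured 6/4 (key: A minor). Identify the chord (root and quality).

F major

The figures 6/4 indicate a triad in second inversion.
In second inversion the root lies a fourth above the bass: a fourth above C in A minor is F.
The chord tones are C, F, A, giving F major.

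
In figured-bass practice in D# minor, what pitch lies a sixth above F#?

Counting 5 letter steps above F# lands on D; in D# minor, that letter is D#.

D#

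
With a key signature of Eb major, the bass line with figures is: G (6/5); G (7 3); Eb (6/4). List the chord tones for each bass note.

G (6/5/3): G, Bb, D, Eb.
G (7/5/3): G, Bb, D, F.
Eb (6/4): Eb, Ab, C.

G, Bb, D, Eb | G, Bb, D, F | Eb, Ab, C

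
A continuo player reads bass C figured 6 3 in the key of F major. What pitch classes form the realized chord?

C, E, A

A third above C in this key is E.
A sixth above C in this key is A.
Together with the bass C, this spells A minor in first inversion.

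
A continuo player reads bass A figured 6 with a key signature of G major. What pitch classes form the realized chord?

The written figures 6 are shorthand for 6/3: the 3 is implied.
A third above A in this key is C.
A sixth above A in this key is F#.
Together with the bass A, this spells F# diminished in first inversion.

A, C, F#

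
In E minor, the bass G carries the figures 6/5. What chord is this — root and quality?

The figures 6/5 indicate a seventh chord in first inversion.
In first inversion the root lies a sixth above the bass: a sixth above G in E minor is E.
The chord tones are G, B, D, E, giving E minor seventh.

E minor seventh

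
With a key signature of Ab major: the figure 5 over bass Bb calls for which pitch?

F

Counting 4 letter steps above Bb lands on F; in Ab major, that letter is F.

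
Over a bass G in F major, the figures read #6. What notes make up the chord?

The written figures #6 are shorthand for 6/3: the 3 is implied.
A third above G in this key is Bb.
A sixth above G in this key is E, raised to E# by the sharp.

G, Bb, E#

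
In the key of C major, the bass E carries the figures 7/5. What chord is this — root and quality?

The figures 7/5 indicate a seventh chord in root position.
In root position the bass is the root, so the root is E.
The chord tones are E, G, B, D, giving E minor seventh.

E minor seventh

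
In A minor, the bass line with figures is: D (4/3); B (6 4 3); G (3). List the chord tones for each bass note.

D (6/4/3): D, F, G, B.
B (6/4/3): B, D, E, G.
G (5/3): G, B, D.

D, F, G, B | B, D, E, G | G, B, D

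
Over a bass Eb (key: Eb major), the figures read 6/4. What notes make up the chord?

A fourth above Eb in this key is Ab.
A sixth above Eb in this key is C.
Together with the bass Eb, this spells Ab major in second inversion.

Eb, Ab, C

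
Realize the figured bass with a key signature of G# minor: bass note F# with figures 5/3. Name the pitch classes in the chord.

A third above F# in this key is A#.
A fifth above F# in this key is C#.
Together with the bass F#, this spells F# major in root position.

F#, A#, C#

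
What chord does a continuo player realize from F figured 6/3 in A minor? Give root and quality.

The figures 6/3 indicate a triad in first inversion.
In first inversion the root lies a sixth above the bass: a sixth above F in A minor is D.
The chord tones are F, A, D, giving D minor.

D minor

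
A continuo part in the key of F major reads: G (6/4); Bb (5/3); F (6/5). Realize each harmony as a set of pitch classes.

G, C, E | Bb, D, F | F, A, C, D

G (6/4): G, C, E.
Bb (5/3): Bb, D, F.
F (6/5/3): F, A, C, D.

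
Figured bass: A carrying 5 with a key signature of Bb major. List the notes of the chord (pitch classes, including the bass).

The written figures 5 are shorthand for 5/3: the 3 is implied.
A third above A in this key is C.
A fifth above A in this key is Eb.
Together with the bass A, this spells A diminished in root position.

A, C, Eb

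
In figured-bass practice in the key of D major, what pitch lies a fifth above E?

Counting 4 letter steps above E lands on B; in D major, that letter is B.

B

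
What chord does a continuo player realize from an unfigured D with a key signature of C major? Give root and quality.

An unfigured bass indicates a triad in root position.
In root position the bass is the root, so the root is D.
The chord tones are D, F, A, giving D minor.

D minor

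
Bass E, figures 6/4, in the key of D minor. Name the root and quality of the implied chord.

A minor

The figures 6/4 indicate a triad in second inversion.
In second inversion the root lies a fourth above the bass: a fourth above E in D minor is A.
The chord tones are E, A, C, giving A minor.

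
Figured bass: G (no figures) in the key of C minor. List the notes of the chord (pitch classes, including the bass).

G, Bb, D

An unfigured bass implies 5/3.
A third above G in this key is Bb.
A fifth above G in this key is D.
Together with the bass G, this spells G minor in root position.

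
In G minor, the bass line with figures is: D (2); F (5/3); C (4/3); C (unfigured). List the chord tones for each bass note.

D (6/4/2): D, Eb, G, Bb.
F (5/3): F, A, C.
C (6/4/3): C, Eb, F, A.
C (5/3): C, Eb, G.

D, Eb, G, Bb | F, A, C | C, Eb, F, A | C, Eb, G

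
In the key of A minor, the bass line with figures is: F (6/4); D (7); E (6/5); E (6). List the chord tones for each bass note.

F (6/4): F, B, D.
D (7/5/3): D, F, A, C.
E (6/5/3): E, G, B, C.
E (6/3): E, G, C.

F, B, D | D, F, A, C | E, G, B, C | E, G, C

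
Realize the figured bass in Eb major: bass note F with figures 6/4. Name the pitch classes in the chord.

F, Bb, D

A fourth above F in this key is Bb.
A sixth above F in this key is D.
Together with the bass F, this spells Bb major in second inversion.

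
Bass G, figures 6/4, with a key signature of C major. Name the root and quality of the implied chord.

The figures 6/4 indicate a triad in second inversion.
In second inversion the root lies a fourth above the bass: a fourth above G in C major is C.
The chord tones are G, C, E, giving C major.

C major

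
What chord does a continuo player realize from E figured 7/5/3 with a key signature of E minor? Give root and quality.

E minor seventh

The figures 7/5/3 indicate a seventh chord in root position.
In root position the bass is the root, so the root is E.
The chord tones are E, G, B, D, giving E minor seventh.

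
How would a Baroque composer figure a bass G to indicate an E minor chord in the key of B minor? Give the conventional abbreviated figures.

6

G is the third of E minor, so the chord is in first inversion.
A triad in first inversion is figured 6/3, conventionally abbreviated 6.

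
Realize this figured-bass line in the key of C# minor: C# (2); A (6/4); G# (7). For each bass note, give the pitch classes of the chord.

C# (6/4/2): C#, D#, F#, A.
A (6/4): A, D#, F#.
G# (7/5/3): G#, B, D#, F#.

C#, D#, F#, A | A, D#, F# | G#, B, D#, F#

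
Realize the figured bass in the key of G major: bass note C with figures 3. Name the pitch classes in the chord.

The written figures 3 are shorthand for 5/3: the 5 is implied.
A third above C in this key is E.
A fifth above C in this key is G.
Together with the bass C, this spells C major in root position.

C, E, G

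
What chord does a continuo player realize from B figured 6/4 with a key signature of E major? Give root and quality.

The figures 6/4 indicate a triad in second inversion.
In second inversion the root lies a fourth above the bass: a fourth above B in E major is E.
The chord tones are B, E, G#, giving E major.

E major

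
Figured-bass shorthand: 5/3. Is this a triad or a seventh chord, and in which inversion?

Intervals of 5/3 above the bass form a triad; the bass is the root, so this is root position.

triad, root position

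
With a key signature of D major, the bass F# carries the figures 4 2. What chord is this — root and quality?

G major seventh

The figures 4 2 indicate a seventh chord in third inversion.
In third inversion the root lies a second above the bass: a second above F# in D major is G.
The chord tones are F#, G, B, D, giving G major seventh.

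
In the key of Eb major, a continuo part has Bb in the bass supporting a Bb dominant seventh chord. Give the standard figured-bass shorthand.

7

Bb is the root of Bb dominant seventh, so the chord is in root position.
A seventh chord in root position is figured 7/5/3, conventionally abbreviated 7.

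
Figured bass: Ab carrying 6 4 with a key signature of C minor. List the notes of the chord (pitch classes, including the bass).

Ab, D, F

A fourth above Ab in this key is D.
A sixth above Ab in this key is F.
Together with the bass Ab, this spells D diminished in second inversion.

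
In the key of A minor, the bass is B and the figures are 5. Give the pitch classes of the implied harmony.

B, D, F

The written figures 5 are shorthand for 5/3: the 3 is implied.
A third above B in this key is D.
A fifth above B in this key is F.
Together with the bass B, this spells B diminished in root position.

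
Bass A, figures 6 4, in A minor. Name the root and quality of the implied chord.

The figures 6 4 indicate a triad in second inversion.
In second inversion the root lies a fourth above the bass: a fourth above A in A minor is D.
The chord tones are A, D, F, giving D minor.

D minor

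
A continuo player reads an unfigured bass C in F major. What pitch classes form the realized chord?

C, E, G

An unfigured bass implies 5/3.
A third above C in this key is E.
A fifth above C in this key is G.
Together with the bass C, this spells C major in root position.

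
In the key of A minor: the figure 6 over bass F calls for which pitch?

D

Counting 5 letter steps above F lands on D; in A minor, that letter is D.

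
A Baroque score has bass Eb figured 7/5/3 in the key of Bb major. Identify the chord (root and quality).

Eb major seventh

The figures 7/5/3 indicate a seventh chord in root position.
In root position the bass is the root, so the root is Eb.
The chord tones are Eb, G, Bb, D, giving Eb major seventh.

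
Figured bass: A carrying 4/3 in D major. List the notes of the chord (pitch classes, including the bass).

The written figures 4/3 are shorthand for 6/4/3: the 6 is implied.
A third above A in this key is C#.
A fourth above A in this key is D.
A sixth above A in this key is F#.
Together with the bass A, this spells D major seventh in second inversion.

A, C#, D, F#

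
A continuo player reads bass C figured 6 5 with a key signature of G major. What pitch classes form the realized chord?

C, E, G, A

The written figures 6 5 are shorthand for 6/5/3: the 3 is implied.
A third above C in this key is E.
A fifth above C in this key is G.
A sixth above C in this key is A.
Together with the bass C, this spells A minor seventh in first inversion.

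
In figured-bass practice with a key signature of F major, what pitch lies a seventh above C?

Counting 6 letter steps above C lands on B; in F major, that letter is Bb.

Bb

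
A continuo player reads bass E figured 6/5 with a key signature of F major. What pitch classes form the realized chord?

E, G, Bb, C

The written figures 6/5 are shorthand for 6/5/3: the 3 is implied.
A third above E in this key is G.
A fifth above E in this key is Bb.
A sixth above E in this key is C.
Together with the bass E, this spells C dominant seventh in first inversion.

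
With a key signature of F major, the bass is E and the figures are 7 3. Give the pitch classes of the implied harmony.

The written figures 7 3 are shorthand for 7/5/3: the 5 is implied.
A third above E in this key is G.
A fifth above E in this key is Bb.
A seventh above E in this key is D.
Together with the bass E, this spells E half-diminished seventh in root position.

E, G, Bb, D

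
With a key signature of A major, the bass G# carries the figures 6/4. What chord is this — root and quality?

The figures 6/4 indicate a triad in second inversion.
In second inversion the root lies a fourth above the bass: a fourth above G# in A major is C#.
The chord tones are G#, C#, E, giving C# minor.

C# minor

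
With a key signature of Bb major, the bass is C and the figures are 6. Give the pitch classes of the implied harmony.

The written figures 6 are shorthand for 6/3: the 3 is implied.
A third above C in this key is Eb.
A sixth above C in this key is A.
Together with the bass C, this spells A diminished in first inversion.

C, Eb, A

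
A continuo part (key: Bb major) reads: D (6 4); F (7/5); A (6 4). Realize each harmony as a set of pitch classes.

D, G, Bb | F, A, C, Eb | A, D, F

D (6/4): D, G, Bb.
F (7/5/3): F, A, C, Eb.
A (6/4): A, D, F.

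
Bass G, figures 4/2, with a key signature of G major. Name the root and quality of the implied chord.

A minor seventh

The figures 4/2 indicate a seventh chord in third inversion.
In third inversion the root lies a second above the bass: a second above G in G major is A.
The chord tones are G, A, C, E, giving A minor seventh.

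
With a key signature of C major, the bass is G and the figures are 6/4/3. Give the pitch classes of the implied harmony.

G, B, C, E

A third above G in this key is B.
A fourth above G in this key is C.
A sixth above G in this key is E.
Together with the bass G, this spells C major seventh in second inversion.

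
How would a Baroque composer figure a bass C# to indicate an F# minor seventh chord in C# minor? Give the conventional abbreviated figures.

C# is the fifth of F# minor seventh, so the chord is in second inversion.
A seventh chord in second inversion is figured 6/4/3, conventionally abbreviated 4/3.

4/3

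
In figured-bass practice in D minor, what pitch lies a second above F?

Counting 1 letter step above F lands on G; in D minor, that letter is G.

G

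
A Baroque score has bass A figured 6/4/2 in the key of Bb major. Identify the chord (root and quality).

The figures 6/4/2 indicate a seventh chord in third inversion.
In third inversion the root lies a second above the bass: a second above A in Bb major is Bb.
The chord tones are A, Bb, D, F, giving Bb major seventh.

Bb major seventh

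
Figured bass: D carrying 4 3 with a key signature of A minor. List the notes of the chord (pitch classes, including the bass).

D, F, G, B

The written figures 4 3 are shorthand for 6/4/3: the 6 is implied.
A third above D in this key is F.
A fourth above D in this key is G.
A sixth above D in this key is B.
Together with the bass D, this spells G dominant seventh in second inversion.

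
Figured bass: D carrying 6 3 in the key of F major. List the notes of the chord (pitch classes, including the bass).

A third above D in this key is F.
A sixth above D in this key is Bb.
Together with the bass D, this spells Bb major in first inversion.

D, F, Bb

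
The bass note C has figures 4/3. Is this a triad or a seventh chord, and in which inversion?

seventh chord, second inversion

4/3 is shorthand for 6/4/3.
Intervals of 6/4/3 above the bass form a seventh chord; the bass is the fifth, so this is second inversion.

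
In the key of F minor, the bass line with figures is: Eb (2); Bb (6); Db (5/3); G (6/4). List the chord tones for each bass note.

Eb (6/4/2): Eb, F, Ab, C.
Bb (6/3): Bb, Db, G.
Db (5/3): Db, F, Ab.
G (6/4): G, C, Eb.

Eb, F, Ab, C | Bb, Db, G | Db, F, Ab | G, C, Eb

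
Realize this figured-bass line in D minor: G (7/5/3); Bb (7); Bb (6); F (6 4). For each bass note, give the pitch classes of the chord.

G (7/5/3): G, Bb, D, F.
Bb (7/5/3): Bb, D, F, A.
Bb (6/3): Bb, D, G.
F (6/4): F, Bb, D.

G, Bb, D, F | Bb, D, F, A | Bb, D, G | F, Bb, D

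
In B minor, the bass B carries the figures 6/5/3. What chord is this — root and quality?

The figures 6/5/3 indicate a seventh chord in first inversion.
In first inversion the root lies a sixth above the bass: a sixth above B in B minor is G.
The chord tones are B, D, F#, G, giving G major seventh.

G major seventh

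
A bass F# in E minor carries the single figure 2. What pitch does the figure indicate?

G

Counting 1 letter step above F# lands on G; in E minor, that letter is G.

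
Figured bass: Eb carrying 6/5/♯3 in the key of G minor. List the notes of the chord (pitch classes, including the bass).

Eb, G#, Bb, C

A third above Eb in this key is G, raised to G# by the sharp.
A fifth above Eb in this key is Bb.
A sixth above Eb in this key is C.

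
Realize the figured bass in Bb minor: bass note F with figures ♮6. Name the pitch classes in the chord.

F, Ab, D

The written figures ♮6 are shorthand for 6/3: the 3 is implied.
A third above F in this key is Ab.
A sixth above F in this key is Db, made natural (D) by the ♮ figure.
Together with the bass F, this spells D diminished in first inversion.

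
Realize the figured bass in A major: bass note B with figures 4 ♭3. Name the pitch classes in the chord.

The written figures 4 ♭3 are shorthand for 6/4/3: the 6 is implied.
A third above B in this key is D, lowered to Db by the flat.
A fourth above B in this key is E.
A sixth above B in this key is G#.

B, Db, E, G#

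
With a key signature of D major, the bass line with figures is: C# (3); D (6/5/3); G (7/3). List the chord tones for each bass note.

C#, E, G | D, F#, A, B | G, B, D, F#

C# (5/3): C#, E, G.
D (6/5/3): D, F#, A, B.
G (7/5/3): G, B, D, F#.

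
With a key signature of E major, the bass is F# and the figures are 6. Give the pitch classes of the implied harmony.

The written figures 6 are shorthand for 6/3: the 3 is implied.
A third above F# in this key is A.
A sixth above F# in this key is D#.
Together with the bass F#, this spells D# diminished in first inversion.

F#, A, D#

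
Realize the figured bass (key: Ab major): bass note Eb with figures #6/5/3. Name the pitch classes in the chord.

A third above Eb in this key is G.
A fifth above Eb in this key is Bb.
A sixth above Eb in this key is C, raised to C# by the sharp.

Eb, G, Bb, C#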